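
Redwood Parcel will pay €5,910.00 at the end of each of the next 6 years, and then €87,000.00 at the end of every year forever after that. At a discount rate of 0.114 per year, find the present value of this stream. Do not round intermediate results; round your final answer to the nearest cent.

PV of 6-year annuity: €5,910.00 × [1 − (1+0.114)^−6] / 0.114 = 24716.99673
Perpetuity value at year 6: €87,000.00 / 0.114 = 763157.89474
PV of perpetuity: 763157.89474 / (1+0.114)^6 = 399303.62811
Total PV = 24716.99673 + 399303.62811 = 424020.62485

€424020.62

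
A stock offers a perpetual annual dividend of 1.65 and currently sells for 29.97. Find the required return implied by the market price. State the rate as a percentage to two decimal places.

P = C/r ⇒ r = C/P = 1.65/29.97 = 0.055055

5.51%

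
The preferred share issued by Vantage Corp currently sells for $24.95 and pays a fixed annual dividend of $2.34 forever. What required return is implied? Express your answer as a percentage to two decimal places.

9.38%

P = C/r ⇒ r = C/P = $2.34/$24.95 = 0.093788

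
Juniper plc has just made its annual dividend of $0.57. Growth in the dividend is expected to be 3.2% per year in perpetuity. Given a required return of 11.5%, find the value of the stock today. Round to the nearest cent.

D₁ = D₀ × (1 + g) = $0.57 × 1.032 = $0.5882
Growing perpetuity: P = D₁ / (r − g) = $0.5882 / (0.115 − 0.032) = $7.09

$7.09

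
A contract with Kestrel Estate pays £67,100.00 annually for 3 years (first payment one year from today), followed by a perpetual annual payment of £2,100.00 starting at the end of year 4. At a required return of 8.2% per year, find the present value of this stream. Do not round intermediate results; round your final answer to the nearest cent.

£192518.38

PV of 3-year annuity: £67,100.00 × [1 − (1+0.082)^−3] / 0.082 = 172301.06108
Perpetuity value at year 3: £2,100.00 / 0.082 = 25609.75610
PV of perpetuity: 25609.75610 / (1+0.082)^3 = 20217.32349
Total PV = 172301.06108 + 20217.32349 = 192518.38456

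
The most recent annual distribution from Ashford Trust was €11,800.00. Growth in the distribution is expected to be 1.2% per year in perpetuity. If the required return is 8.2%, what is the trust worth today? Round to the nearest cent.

D₁ = D₀ × (1 + g) = €11,800.00 × 1.012 = €11,941.6000
Growing perpetuity: P = D₁ / (r − g) = €11,941.6000 / (0.082 − 0.012) = €170,594.29

€170594.29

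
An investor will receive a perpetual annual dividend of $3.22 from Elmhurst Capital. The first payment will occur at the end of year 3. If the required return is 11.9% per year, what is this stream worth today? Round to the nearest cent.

Value at end of year 2: C / r = $3.22 / 0.119 = $27.0588
Discount to today: PV = $27.0588 / (1 + 0.119)^2 = $27.0588 / 1.252161 = $21.61

$21.61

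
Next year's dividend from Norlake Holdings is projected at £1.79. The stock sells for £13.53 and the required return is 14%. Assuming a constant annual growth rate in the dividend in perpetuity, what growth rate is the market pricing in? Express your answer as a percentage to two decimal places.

0.77%

P = D₁/(r−g) ⇒ g = r − D₁/P = 0.14 − £1.79/£13.53 = 0.007701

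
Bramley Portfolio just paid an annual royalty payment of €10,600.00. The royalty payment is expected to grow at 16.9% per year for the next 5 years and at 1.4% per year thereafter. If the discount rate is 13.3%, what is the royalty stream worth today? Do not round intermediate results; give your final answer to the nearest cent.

€163884.88

D_1 = 12391.40000
D_2 = 14485.54660
D_3 = 16933.60398
D_4 = 19795.38305
D_5 = 23140.80278
Terminal value at year 5: TV = D_5×(1+g_2)/(r−g_2) = 23464.77402/0.119 = 197182.97497
P_0 = D_1/(1+r)^1 + D_2/(1+r)^2 + D_3/(1+r)^3 + D_4/(1+r)^4 + D_5/(1+r)^5 + TV/(1+r)^5
    = 10936.80494 + 11284.31154 + 11642.85984 + 12012.80066 + 12394.49600 + 105613.60460 = 163884.87758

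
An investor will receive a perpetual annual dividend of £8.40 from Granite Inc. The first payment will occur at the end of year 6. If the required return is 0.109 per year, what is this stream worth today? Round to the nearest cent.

£45.94

Value at end of year 5: C / r = £8.40 / 0.109 = £77.0642
Discount to today: PV = £77.0642 / (1 + 0.109)^5 = £77.0642 / 1.677481 = £45.94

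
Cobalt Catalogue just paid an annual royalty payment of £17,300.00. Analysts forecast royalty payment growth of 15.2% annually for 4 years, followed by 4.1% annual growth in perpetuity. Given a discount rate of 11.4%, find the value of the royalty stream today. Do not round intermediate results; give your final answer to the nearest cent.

£357432.02

D_1 = 19929.60000
D_2 = 22958.89920
D_3 = 26448.65188
D_4 = 30468.84696
Terminal value at year 4: TV = D_4×(1+g_2)/(r−g_2) = 31718.06969/0.073 = 434494.10533
P_0 = D_1/(1+r)^1 + D_2/(1+r)^2 + D_3/(1+r)^3 + D_4/(1+r)^4 + TV/(1+r)^4
    = 17890.12567 + 18500.38131 + 19131.45356 + 19784.05251 + 282126.00914 = 357432.02219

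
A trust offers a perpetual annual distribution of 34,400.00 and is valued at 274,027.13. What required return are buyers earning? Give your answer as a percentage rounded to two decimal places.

P = C/r ⇒ r = C/P = 34,400.00/274,027.13 = 0.125535

12.55%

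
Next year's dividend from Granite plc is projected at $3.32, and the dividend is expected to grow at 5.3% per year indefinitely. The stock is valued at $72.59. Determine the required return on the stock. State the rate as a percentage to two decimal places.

9.87%

P = D₁/(r − g) ⇒ r = D₁/P + g = $3.3200/$72.59 + 0.053 = 0.045736 + 0.053 = 0.098736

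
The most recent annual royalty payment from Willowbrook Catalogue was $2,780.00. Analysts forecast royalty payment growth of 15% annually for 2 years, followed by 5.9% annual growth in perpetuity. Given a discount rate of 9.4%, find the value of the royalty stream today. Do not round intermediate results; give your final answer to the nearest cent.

D_1 = 3197.00000
D_2 = 3676.55000
Terminal value at year 2: TV = D_2×(1+g_2)/(r−g_2) = 3893.46645/0.035 = 111241.89857
P_0 = D_1/(1+r)^1 + D_2/(1+r)^2 + TV/(1+r)^2
    = 2922.30347 + 3071.89122 + 92946.65148 = 98940.84617

$98940.85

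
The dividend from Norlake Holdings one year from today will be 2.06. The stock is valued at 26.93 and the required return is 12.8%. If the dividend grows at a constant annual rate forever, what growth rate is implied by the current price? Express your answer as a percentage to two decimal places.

5.15%

P = D₁/(r−g) ⇒ g = r − D₁/P = 0.128 − 2.06/26.93 = 0.051505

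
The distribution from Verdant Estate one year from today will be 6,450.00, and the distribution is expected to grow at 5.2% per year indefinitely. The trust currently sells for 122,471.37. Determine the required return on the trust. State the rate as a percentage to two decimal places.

P = D₁/(r − g) ⇒ r = D₁/P + g = 6,450.0000/122,471.37 + 0.052 = 0.052665 + 0.052 = 0.104665

10.47%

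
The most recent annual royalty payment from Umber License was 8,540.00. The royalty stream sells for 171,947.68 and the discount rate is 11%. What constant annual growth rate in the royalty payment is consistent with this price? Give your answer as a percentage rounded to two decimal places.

P = D₀(1+g)/(r−g) ⇒ P(r−g) = D₀(1+g) ⇒ g(P+D₀) = P·r − D₀
g = (P·r − D₀)/(P + D₀) = (171,947.68×0.11 − 8,540.00) / (171,947.68 + 8,540.00) = 0.057479

5.75%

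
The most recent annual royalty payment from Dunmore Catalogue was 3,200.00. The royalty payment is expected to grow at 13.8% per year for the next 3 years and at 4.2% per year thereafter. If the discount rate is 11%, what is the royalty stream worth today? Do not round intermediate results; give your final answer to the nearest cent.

D_1 = 3641.60000
D_2 = 4144.14080
D_3 = 4716.03223
Terminal value at year 3: TV = D_3×(1+g_2)/(r−g_2) = 4914.10558/0.068 = 72266.25859
P_0 = D_1/(1+r)^1 + D_2/(1+r)^2 + D_3/(1+r)^3 + TV/(1+r)^3
    = 3280.72072 + 3363.47764 + 3448.32212 + 52840.46544 = 62932.98592

62932.99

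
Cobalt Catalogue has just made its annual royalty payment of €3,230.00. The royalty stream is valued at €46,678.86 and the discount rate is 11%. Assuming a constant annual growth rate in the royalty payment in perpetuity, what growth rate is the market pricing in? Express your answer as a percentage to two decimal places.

3.82%

P = D₀(1+g)/(r−g) ⇒ P(r−g) = D₀(1+g) ⇒ g(P+D₀) = P·r − D₀
g = (P·r − D₀)/(P + D₀) = (€46,678.86×0.11 − €3,230.00) / (€46,678.86 + €3,230.00) = 0.038163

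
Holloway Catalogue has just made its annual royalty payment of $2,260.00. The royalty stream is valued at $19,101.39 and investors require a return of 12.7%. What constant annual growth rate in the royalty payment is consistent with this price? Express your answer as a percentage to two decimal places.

0.78%

P = D₀(1+g)/(r−g) ⇒ P(r−g) = D₀(1+g) ⇒ g(P+D₀) = P·r − D₀
g = (P·r − D₀)/(P + D₀) = ($19,101.39×0.127 − $2,260.00) / ($19,101.39 + $2,260.00) = 0.007765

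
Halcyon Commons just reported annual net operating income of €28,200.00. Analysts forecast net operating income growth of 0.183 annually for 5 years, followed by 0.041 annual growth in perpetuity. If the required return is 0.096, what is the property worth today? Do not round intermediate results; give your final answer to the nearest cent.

D_1 = 33360.60000
D_2 = 39465.58980
D_3 = 46687.79273
D_4 = 55231.65880
D_5 = 65339.05236
Terminal value at year 5: TV = D_5×(1+g_2)/(r−g_2) = 68017.95351/0.055 = 1236690.06385
P_0 = D_1/(1+r)^1 + D_2/(1+r)^2 + D_3/(1+r)^3 + D_4/(1+r)^4 + D_5/(1+r)^5 + TV/(1+r)^5
    = 30438.50365 + 32854.69874 + 35462.69034 + 38277.70316 + 41316.17048 + 782002.42665 = 960352.19302

€960352.19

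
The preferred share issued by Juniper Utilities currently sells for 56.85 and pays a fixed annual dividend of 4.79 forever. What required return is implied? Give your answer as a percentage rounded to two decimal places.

P = C/r ⇒ r = C/P = 4.79/56.85 = 0.084257

8.43%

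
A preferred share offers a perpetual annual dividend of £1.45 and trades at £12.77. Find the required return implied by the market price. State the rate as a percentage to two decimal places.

P = C/r ⇒ r = C/P = £1.45/£12.77 = 0.113547

11.35%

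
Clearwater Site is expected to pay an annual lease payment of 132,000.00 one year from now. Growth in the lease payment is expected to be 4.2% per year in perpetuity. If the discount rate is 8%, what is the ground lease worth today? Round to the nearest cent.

3473684.21

Growing perpetuity: P = D₁ / (r − g) = 132,000.0000 / (0.08 − 0.042) = 3,473,684.21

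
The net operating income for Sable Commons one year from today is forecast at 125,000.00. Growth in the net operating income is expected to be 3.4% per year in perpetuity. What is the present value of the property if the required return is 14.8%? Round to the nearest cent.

Growing perpetuity: P = D₁ / (r − g) = 125,000.0000 / (0.148 − 0.034) = 1,096,491.23

1096491.23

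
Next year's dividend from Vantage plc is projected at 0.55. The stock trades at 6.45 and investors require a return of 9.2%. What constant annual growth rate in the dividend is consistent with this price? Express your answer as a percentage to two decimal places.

P = D₁/(r−g) ⇒ g = r − D₁/P = 0.092 − 0.55/6.45 = 0.006729

0.67%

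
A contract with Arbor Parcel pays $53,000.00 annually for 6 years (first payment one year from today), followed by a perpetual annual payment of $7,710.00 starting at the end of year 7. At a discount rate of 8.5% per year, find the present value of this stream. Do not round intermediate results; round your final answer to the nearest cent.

$296937.85

PV of 6-year annuity: $53,000.00 × [1 − (1+0.085)^−6] / 0.085 = 241340.11999
Perpetuity value at year 6: $7,710.00 / 0.085 = 90705.88235
PV of perpetuity: 90705.88235 / (1+0.085)^6 = 55597.72528
Total PV = 241340.11999 + 55597.72528 = 296937.84526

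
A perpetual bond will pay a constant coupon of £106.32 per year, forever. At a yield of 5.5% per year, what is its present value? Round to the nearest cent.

Level perpetuity: PV = C / r = £106.32 / 0.055 = £1,933.09

£1933.09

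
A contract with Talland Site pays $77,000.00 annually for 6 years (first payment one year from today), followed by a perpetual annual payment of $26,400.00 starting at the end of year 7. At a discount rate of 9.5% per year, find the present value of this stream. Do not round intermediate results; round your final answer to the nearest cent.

PV of 6-year annuity: $77,000.00 × [1 − (1+0.095)^−6] / 0.095 = 340326.55394
Perpetuity value at year 6: $26,400.00 / 0.095 = 277894.73684
PV of perpetuity: 277894.73684 / (1+0.095)^6 = 161211.34692
Total PV = 340326.55394 + 161211.34692 = 501537.90086

$501537.90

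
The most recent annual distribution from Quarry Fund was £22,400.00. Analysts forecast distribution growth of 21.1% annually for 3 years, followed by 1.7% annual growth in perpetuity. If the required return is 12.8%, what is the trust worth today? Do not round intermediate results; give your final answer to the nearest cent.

£331535.10

D_1 = 27126.40000
D_2 = 32850.07040
D_3 = 39781.43525
Terminal value at year 3: TV = D_3×(1+g_2)/(r−g_2) = 40457.71965/0.111 = 364483.96084
P_0 = D_1/(1+r)^1 + D_2/(1+r)^2 + D_3/(1+r)^3 + TV/(1+r)^3
    = 24048.22695 + 25817.73301 + 27717.44209 + 253951.69914 = 331535.10119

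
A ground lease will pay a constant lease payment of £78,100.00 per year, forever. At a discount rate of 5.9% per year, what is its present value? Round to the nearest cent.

£1323728.81

Level perpetuity: PV = C / r = £78,100.00 / 0.059 = £1,323,728.81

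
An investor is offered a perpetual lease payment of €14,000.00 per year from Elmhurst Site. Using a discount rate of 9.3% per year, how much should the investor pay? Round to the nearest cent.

Level perpetuity: PV = C / r = €14,000.00 / 0.093 = €150,537.63

€150537.63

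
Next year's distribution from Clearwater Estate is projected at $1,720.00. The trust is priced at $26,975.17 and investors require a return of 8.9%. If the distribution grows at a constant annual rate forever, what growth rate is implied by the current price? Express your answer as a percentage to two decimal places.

2.52%

P = D₁/(r−g) ⇒ g = r − D₁/P = 0.089 − $1,720.00/$26,975.17 = 0.025238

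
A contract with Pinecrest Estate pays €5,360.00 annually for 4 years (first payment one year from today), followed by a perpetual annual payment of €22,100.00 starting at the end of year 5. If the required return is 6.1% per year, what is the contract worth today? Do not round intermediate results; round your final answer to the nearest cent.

€304421.79

PV of 4-year annuity: €5,360.00 × [1 − (1+0.061)^−4] / 0.061 = 18530.51583
Perpetuity value at year 4: €22,100.00 / 0.061 = 362295.08197
PV of perpetuity: 362295.08197 / (1+0.061)^4 = 285891.27603
Total PV = 18530.51583 + 285891.27603 = 304421.79186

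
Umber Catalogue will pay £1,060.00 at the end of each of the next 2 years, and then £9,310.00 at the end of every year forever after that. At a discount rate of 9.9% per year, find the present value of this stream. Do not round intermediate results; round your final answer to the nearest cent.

£79702.98

PV of 2-year annuity: £1,060.00 × [1 − (1+0.099)^−2] / 0.099 = 1842.14121
Perpetuity value at year 2: £9,310.00 / 0.099 = 94040.40404
PV of perpetuity: 94040.40404 / (1+0.099)^2 = 77860.84300
Total PV = 1842.14121 + 77860.84300 = 79702.98422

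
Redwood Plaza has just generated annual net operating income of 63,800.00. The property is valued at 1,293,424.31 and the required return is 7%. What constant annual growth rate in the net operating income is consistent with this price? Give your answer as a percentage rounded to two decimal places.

P = D₀(1+g)/(r−g) ⇒ P(r−g) = D₀(1+g) ⇒ g(P+D₀) = P·r − D₀
g = (P·r − D₀)/(P + D₀) = (1,293,424.31×0.07 − 63,800.00) / (1,293,424.31 + 63,800.00) = 0.019702

1.97%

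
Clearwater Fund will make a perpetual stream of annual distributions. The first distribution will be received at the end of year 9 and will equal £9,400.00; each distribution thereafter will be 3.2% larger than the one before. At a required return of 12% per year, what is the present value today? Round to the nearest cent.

Value at end of year 8: C₁ / (r − g) = £9,400.00 / (0.12 − 0.032) = £106,818.1818
Discount to today: PV = £106,818.1818 / (1 + 0.12)^8 = £106,818.1818 / 2.475963 = £43,142.07

£43142.07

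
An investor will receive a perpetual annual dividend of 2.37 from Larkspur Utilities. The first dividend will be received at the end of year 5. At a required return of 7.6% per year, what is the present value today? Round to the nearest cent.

Value at end of year 4: C / r = 2.37 / 0.076 = 31.1842
Discount to today: PV = 31.1842 / (1 + 0.076)^4 = 31.1842 / 1.340445 = 23.26

23.26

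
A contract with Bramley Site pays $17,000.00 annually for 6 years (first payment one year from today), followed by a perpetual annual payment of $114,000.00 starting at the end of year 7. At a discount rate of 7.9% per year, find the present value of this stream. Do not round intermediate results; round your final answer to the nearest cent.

$993255.04

PV of 6-year annuity: $17,000.00 × [1 − (1+0.079)^−6] / 0.079 = 78827.93632
Perpetuity value at year 6: $114,000.00 / 0.079 = 1443037.97468
PV of perpetuity: 1443037.97468 / (1+0.079)^6 = 914427.10758
Total PV = 78827.93632 + 914427.10758 = 993255.04390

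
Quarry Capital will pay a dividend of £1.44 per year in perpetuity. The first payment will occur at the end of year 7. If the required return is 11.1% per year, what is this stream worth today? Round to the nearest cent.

Value at end of year 6: C / r = £1.44 / 0.111 = £12.9730
Discount to today: PV = £12.9730 / (1 + 0.111)^6 = £12.9730 / 1.880548 = £6.90

£6.90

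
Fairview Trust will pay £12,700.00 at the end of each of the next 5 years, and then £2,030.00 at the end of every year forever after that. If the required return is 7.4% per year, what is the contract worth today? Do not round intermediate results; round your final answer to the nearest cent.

PV of 5-year annuity: £12,700.00 × [1 − (1+0.074)^−5] / 0.074 = 51519.52349
Perpetuity value at year 5: £2,030.00 / 0.074 = 27432.43243
PV of perpetuity: 27432.43243 / (1+0.074)^5 = 19197.42198
Total PV = 51519.52349 + 19197.42198 = 70716.94547

£70716.95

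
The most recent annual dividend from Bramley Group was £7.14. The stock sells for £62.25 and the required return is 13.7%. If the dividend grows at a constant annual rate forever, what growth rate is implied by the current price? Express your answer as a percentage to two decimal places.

P = D₀(1+g)/(r−g) ⇒ P(r−g) = D₀(1+g) ⇒ g(P+D₀) = P·r − D₀
g = (P·r − D₀)/(P + D₀) = (£62.25×0.137 − £7.14) / (£62.25 + £7.14) = 0.020006

2.00%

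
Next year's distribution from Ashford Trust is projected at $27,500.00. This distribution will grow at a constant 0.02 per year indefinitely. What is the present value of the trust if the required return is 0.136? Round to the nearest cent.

Growing perpetuity: P = D₁ / (r − g) = $27,500.0000 / (0.136 − 0.02) = $237,068.97

$237068.97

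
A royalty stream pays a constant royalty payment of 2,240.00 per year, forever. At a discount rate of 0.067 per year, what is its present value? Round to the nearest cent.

33432.84

Level perpetuity: PV = C / r = 2,240.00 / 0.067 = 33,432.84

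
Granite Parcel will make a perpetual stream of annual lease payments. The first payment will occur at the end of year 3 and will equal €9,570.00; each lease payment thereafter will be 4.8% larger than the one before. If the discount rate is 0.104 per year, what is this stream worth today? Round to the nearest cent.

Value at end of year 2: C₁ / (r − g) = €9,570.00 / (0.104 − 0.048) = €170,892.8571
Discount to today: PV = €170,892.8571 / (1 + 0.104)^2 = €170,892.8571 / 1.218816 = €140,212.19

€140212.19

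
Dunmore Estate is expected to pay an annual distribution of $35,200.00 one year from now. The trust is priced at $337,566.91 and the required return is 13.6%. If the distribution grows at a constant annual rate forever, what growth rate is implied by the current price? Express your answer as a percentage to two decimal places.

P = D₁/(r−g) ⇒ g = r − D₁/P = 0.136 − $35,200.00/$337,566.91 = 0.031724

3.17%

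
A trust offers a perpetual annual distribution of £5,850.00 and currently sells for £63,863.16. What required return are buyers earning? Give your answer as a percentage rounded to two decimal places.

P = C/r ⇒ r = C/P = £5,850.00/£63,863.16 = 0.091602

9.16%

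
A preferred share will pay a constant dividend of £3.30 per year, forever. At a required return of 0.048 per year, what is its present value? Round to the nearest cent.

£68.75

Level perpetuity: PV = C / r = £3.30 / 0.048 = £68.75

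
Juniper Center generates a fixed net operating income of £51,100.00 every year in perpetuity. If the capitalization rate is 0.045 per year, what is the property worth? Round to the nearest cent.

£1135555.56

Level perpetuity: PV = C / r = £51,100.00 / 0.045 = £1,135,555.56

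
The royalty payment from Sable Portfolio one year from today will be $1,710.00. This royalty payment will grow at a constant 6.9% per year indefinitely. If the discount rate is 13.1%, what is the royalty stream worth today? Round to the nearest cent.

$27580.65

Growing perpetuity: P = D₁ / (r − g) = $1,710.0000 / (0.131 − 0.069) = $27,580.65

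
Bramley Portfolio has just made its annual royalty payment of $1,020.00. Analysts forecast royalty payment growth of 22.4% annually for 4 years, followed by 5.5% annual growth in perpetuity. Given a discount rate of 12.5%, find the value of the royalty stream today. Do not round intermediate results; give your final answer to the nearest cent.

D_1 = 1248.48000
D_2 = 1528.13952
D_3 = 1870.44277
D_4 = 2289.42195
Terminal value at year 4: TV = D_4×(1+g_2)/(r−g_2) = 2415.34016/0.07 = 34504.85944
P_0 = D_1/(1+r)^1 + D_2/(1+r)^2 + D_3/(1+r)^3 + D_4/(1+r)^4 + TV/(1+r)^4
    = 1109.76000 + 1207.41888 + 1313.67174 + 1429.27485 + 21541.21388 = 26601.33936

$26601.34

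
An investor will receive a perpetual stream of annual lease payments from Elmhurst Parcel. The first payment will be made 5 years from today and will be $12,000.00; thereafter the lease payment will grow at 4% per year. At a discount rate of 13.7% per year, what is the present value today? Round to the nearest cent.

$74023.17

Value at end of year 4: C₁ / (r − g) = $12,000.00 / (0.137 − 0.04) = $123,711.3402
Discount to today: PV = $123,711.3402 / (1 + 0.137)^4 = $123,711.3402 / 1.671252 = $74,023.17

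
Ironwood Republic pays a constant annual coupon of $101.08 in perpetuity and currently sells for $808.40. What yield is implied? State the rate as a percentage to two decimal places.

P = C/r ⇒ r = C/P = $101.08/$808.40 = 0.125037

12.50%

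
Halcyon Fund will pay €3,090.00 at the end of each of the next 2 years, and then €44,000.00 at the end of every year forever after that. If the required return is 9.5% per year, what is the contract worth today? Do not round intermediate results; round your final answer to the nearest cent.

€391677.78

PV of 2-year annuity: €3,090.00 × [1 − (1+0.095)^−2] / 0.095 = 5399.01170
Perpetuity value at year 2: €44,000.00 / 0.095 = 463157.89474
PV of perpetuity: 463157.89474 / (1+0.095)^2 = 386278.76378
Total PV = 5399.01170 + 386278.76378 = 391677.77547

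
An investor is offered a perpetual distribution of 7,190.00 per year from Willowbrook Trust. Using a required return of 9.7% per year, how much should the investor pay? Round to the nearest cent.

74123.71

Level perpetuity: PV = C / r = 7,190.00 / 0.097 = 74,123.71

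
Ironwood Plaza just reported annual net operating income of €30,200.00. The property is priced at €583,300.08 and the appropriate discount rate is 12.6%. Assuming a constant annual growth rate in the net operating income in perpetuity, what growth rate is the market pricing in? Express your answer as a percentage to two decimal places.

7.06%

P = D₀(1+g)/(r−g) ⇒ P(r−g) = D₀(1+g) ⇒ g(P+D₀) = P·r − D₀
g = (P·r − D₀)/(P + D₀) = (€583,300.08×0.126 − €30,200.00) / (€583,300.08 + €30,200.00) = 0.070572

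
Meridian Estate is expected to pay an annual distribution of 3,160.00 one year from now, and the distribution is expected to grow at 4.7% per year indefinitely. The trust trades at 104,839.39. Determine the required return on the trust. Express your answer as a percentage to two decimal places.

P = D₁/(r − g) ⇒ r = D₁/P + g = 3,160.0000/104,839.39 + 0.047 = 0.030141 + 0.047 = 0.077141

7.71%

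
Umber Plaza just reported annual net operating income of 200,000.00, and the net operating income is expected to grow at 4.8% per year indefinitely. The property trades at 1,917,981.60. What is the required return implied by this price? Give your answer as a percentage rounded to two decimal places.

15.73%

D₁ = 200,000.00 × 1.048 = 209,600.0000
P = D₁/(r − g) ⇒ r = D₁/P + g = 209,600.0000/1,917,981.60 + 0.048 = 0.109282 + 0.048 = 0.157282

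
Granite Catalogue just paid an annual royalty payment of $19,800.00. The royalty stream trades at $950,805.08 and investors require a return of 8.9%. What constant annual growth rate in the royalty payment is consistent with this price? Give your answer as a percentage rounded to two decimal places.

6.68%

P = D₀(1+g)/(r−g) ⇒ P(r−g) = D₀(1+g) ⇒ g(P+D₀) = P·r − D₀
g = (P·r − D₀)/(P + D₀) = ($950,805.08×0.089 − $19,800.00) / ($950,805.08 + $19,800.00) = 0.066785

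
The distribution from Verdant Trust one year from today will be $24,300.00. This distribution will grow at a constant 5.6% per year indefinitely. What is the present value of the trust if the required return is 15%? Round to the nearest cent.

Growing perpetuity: P = D₁ / (r − g) = $24,300.0000 / (0.15 − 0.056) = $258,510.64

$258510.64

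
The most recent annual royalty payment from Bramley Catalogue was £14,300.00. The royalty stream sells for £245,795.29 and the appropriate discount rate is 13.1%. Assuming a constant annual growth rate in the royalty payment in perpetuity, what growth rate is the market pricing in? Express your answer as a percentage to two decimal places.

6.88%

P = D₀(1+g)/(r−g) ⇒ P(r−g) = D₀(1+g) ⇒ g(P+D₀) = P·r − D₀
g = (P·r − D₀)/(P + D₀) = (£245,795.29×0.131 − £14,300.00) / (£245,795.29 + £14,300.00) = 0.068818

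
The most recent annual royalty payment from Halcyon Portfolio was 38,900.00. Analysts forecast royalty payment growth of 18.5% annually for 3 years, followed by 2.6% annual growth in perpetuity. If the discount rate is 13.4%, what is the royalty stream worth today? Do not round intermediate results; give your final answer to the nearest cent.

549201.00

D_1 = 46096.50000
D_2 = 54624.35250
D_3 = 64729.85771
Terminal value at year 3: TV = D_3×(1+g_2)/(r−g_2) = 66412.83401/0.108 = 614933.64827
P_0 = D_1/(1+r)^1 + D_2/(1+r)^2 + D_3/(1+r)^3 + TV/(1+r)^3
    = 40649.47090 + 42477.62171 + 44387.99094 + 421685.91390 = 549200.99745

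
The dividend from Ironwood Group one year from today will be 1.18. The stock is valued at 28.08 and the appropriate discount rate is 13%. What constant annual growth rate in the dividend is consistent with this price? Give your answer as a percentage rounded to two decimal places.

8.80%

P = D₁/(r−g) ⇒ g = r − D₁/P = 0.13 − 1.18/28.08 = 0.087977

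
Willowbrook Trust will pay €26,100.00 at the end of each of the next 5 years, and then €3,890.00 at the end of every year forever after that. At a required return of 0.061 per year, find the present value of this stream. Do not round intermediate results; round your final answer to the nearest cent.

PV of 5-year annuity: €26,100.00 × [1 − (1+0.061)^−5] / 0.061 = 109644.24985
Perpetuity value at year 5: €3,890.00 / 0.061 = 63770.49180
PV of perpetuity: 63770.49180 / (1+0.061)^5 = 47428.87755
Total PV = 109644.24985 + 47428.87755 = 157073.12740

€157073.13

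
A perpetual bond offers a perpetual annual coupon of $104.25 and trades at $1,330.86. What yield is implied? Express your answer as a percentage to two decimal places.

7.83%

P = C/r ⇒ r = C/P = $104.25/$1,330.86 = 0.078333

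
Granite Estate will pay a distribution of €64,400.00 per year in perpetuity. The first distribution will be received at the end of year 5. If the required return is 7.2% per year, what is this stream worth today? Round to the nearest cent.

Value at end of year 4: C / r = €64,400.00 / 0.072 = €894,444.4444
Discount to today: PV = €894,444.4444 / (1 + 0.072)^4 = €894,444.4444 / 1.320624 = €677,289.32

€677289.32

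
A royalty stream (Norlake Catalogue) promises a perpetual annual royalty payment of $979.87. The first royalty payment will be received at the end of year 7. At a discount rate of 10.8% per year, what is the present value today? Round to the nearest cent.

Value at end of year 6: C / r = $979.87 / 0.108 = $9,072.8704
Discount to today: PV = $9,072.8704 / (1 + 0.108)^6 = $9,072.8704 / 1.850285 = $4,903.50

$4903.50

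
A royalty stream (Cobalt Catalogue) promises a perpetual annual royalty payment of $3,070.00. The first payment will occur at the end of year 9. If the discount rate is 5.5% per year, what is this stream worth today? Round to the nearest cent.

$36371.06

Value at end of year 8: C / r = $3,070.00 / 0.055 = $55,818.1818
Discount to today: PV = $55,818.1818 / (1 + 0.055)^8 = $55,818.1818 / 1.534687 = $36,371.06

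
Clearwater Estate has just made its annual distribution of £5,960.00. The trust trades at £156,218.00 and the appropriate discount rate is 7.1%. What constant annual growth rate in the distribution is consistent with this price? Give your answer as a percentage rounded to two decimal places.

P = D₀(1+g)/(r−g) ⇒ P(r−g) = D₀(1+g) ⇒ g(P+D₀) = P·r − D₀
g = (P·r − D₀)/(P + D₀) = (£156,218.00×0.071 − £5,960.00) / (£156,218.00 + £5,960.00) = 0.031641

3.16%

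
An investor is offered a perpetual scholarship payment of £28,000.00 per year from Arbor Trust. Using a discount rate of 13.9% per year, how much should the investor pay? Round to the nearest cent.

£201438.85

Level perpetuity: PV = C / r = £28,000.00 / 0.139 = £201,438.85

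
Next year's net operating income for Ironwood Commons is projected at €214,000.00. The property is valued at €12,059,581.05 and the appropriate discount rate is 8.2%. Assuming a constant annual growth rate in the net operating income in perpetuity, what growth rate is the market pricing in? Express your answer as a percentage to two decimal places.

P = D₁/(r−g) ⇒ g = r − D₁/P = 0.082 − €214,000.00/€12,059,581.05 = 0.064255

6.43%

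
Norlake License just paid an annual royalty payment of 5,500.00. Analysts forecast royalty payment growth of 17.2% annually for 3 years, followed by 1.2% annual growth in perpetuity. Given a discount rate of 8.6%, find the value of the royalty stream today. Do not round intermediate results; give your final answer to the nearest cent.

D_1 = 6446.00000
D_2 = 7554.71200
D_3 = 8854.12246
Terminal value at year 3: TV = D_3×(1+g_2)/(r−g_2) = 8960.37193/0.074 = 121086.10721
P_0 = D_1/(1+r)^1 + D_2/(1+r)^2 + D_3/(1+r)^3 + TV/(1+r)^3
    = 5935.54328 + 6405.57709 + 6912.83274 + 94537.65850 = 113791.61161

113791.61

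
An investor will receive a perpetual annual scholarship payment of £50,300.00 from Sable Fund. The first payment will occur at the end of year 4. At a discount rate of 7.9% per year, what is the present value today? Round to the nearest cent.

£506846.63

Value at end of year 3: C / r = £50,300.00 / 0.079 = £636,708.8608
Discount to today: PV = £636,708.8608 / (1 + 0.079)^3 = £636,708.8608 / 1.256216 = £506,846.63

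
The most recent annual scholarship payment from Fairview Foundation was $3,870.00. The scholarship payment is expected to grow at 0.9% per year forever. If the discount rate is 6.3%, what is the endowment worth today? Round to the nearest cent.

D₁ = D₀ × (1 + g) = $3,870.00 × 1.009 = $3,904.8300
Growing perpetuity: P = D₁ / (r − g) = $3,904.8300 / (0.063 − 0.009) = $72,311.67

$72311.67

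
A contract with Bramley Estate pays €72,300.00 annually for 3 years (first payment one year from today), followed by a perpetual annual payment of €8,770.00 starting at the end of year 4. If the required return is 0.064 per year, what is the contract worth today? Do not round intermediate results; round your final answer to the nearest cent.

PV of 3-year annuity: €72,300.00 × [1 − (1+0.064)^−3] / 0.064 = 191837.37759
Perpetuity value at year 3: €8,770.00 / 0.064 = 137031.25000
PV of perpetuity: 137031.25000 / (1+0.064)^3 = 113761.34956
Total PV = 191837.37759 + 113761.34956 = 305598.72715

€305598.73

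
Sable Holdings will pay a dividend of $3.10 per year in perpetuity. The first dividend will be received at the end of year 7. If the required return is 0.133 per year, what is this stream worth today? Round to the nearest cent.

$11.02

Value at end of year 6: C / r = $3.10 / 0.133 = $23.3083
Discount to today: PV = $23.3083 / (1 + 0.133)^6 = $23.3083 / 2.115336 = $11.02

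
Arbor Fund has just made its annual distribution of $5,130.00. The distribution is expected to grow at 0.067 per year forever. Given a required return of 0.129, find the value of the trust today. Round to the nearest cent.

$88285.65

D₁ = D₀ × (1 + g) = $5,130.00 × 1.067 = $5,473.7100
Growing perpetuity: P = D₁ / (r − g) = $5,473.7100 / (0.129 − 0.067) = $88,285.65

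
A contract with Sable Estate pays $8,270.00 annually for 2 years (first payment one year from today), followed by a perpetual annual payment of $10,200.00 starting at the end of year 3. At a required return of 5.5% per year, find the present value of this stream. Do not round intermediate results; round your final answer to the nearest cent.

PV of 2-year annuity: $8,270.00 × [1 − (1+0.055)^−2] / 0.055 = 15269.06404
Perpetuity value at year 2: $10,200.00 / 0.055 = 185454.54545
PV of perpetuity: 185454.54545 / (1+0.055)^2 = 166622.08437
Total PV = 15269.06404 + 166622.08437 = 181891.14841

$181891.15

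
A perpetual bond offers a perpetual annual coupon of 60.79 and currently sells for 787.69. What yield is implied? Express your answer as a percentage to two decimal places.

P = C/r ⇒ r = C/P = 60.79/787.69 = 0.077175

7.72%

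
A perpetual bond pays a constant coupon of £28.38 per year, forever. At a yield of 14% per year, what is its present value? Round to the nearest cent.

£202.71

Level perpetuity: PV = C / r = £28.38 / 0.14 = £202.71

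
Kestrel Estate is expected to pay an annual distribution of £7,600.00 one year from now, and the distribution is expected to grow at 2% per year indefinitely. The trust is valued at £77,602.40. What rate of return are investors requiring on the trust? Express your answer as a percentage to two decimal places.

P = D₁/(r − g) ⇒ r = D₁/P + g = £7,600.0000/£77,602.40 + 0.02 = 0.097935 + 0.02 = 0.117935

11.79%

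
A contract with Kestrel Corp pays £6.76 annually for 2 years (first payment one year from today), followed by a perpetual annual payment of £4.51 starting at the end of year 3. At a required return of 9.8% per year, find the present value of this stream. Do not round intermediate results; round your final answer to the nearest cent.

PV of 2-year annuity: £6.76 × [1 − (1+0.098)^−2] / 0.098 = 11.76380
Perpetuity value at year 2: £4.51 / 0.098 = 46.02041
PV of perpetuity: 46.02041 / (1+0.098)^2 = 38.17208
Total PV = 11.76380 + 38.17208 = 49.93587

£49.94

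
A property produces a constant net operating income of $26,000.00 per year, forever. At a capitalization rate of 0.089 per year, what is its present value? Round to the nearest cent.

$292134.83

Level perpetuity: PV = C / r = $26,000.00 / 0.089 = $292,134.83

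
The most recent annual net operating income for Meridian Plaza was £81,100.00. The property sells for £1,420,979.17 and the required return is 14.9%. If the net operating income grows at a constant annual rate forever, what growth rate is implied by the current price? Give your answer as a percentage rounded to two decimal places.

P = D₀(1+g)/(r−g) ⇒ P(r−g) = D₀(1+g) ⇒ g(P+D₀) = P·r − D₀
g = (P·r − D₀)/(P + D₀) = (£1,420,979.17×0.149 − £81,100.00) / (£1,420,979.17 + £81,100.00) = 0.086963

8.70%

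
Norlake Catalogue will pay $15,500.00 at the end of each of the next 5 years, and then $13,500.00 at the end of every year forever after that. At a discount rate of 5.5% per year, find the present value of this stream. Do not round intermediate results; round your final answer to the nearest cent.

$253995.11

PV of 5-year annuity: $15,500.00 × [1 − (1+0.055)^−5] / 0.055 = 66189.40937
Perpetuity value at year 5: $13,500.00 / 0.055 = 245454.54545
PV of perpetuity: 245454.54545 / (1+0.055)^5 = 187805.70503
Total PV = 66189.40937 + 187805.70503 = 253995.11441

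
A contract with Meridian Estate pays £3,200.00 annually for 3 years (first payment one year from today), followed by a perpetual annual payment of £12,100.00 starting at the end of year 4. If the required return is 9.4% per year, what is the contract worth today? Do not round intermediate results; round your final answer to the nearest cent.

PV of 3-year annuity: £3,200.00 × [1 − (1+0.094)^−3] / 0.094 = 8042.74412
Perpetuity value at year 3: £12,100.00 / 0.094 = 128723.40426
PV of perpetuity: 128723.40426 / (1+0.094)^3 = 98311.77804
Total PV = 8042.74412 + 98311.77804 = 106354.52217

£106354.52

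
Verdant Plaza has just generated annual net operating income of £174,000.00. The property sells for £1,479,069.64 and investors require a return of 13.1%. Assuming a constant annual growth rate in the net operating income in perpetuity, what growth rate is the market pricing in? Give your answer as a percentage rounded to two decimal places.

1.20%

P = D₀(1+g)/(r−g) ⇒ P(r−g) = D₀(1+g) ⇒ g(P+D₀) = P·r − D₀
g = (P·r − D₀)/(P + D₀) = (£1,479,069.64×0.131 − £174,000.00) / (£1,479,069.64 + £174,000.00) = 0.011952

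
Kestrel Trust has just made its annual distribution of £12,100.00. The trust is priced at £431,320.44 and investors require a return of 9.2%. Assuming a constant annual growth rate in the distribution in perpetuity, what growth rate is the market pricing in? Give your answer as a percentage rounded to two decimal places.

6.22%

P = D₀(1+g)/(r−g) ⇒ P(r−g) = D₀(1+g) ⇒ g(P+D₀) = P·r − D₀
g = (P·r − D₀)/(P + D₀) = (£431,320.44×0.092 − £12,100.00) / (£431,320.44 + £12,100.00) = 0.062202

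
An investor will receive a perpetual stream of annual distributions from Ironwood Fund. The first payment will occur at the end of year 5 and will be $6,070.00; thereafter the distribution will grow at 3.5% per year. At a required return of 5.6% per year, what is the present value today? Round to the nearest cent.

$232441.53

Value at end of year 4: C₁ / (r − g) = $6,070.00 / (0.056 − 0.035) = $289,047.6190
Discount to today: PV = $289,047.6190 / (1 + 0.056)^4 = $289,047.6190 / 1.243528 = $232,441.53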